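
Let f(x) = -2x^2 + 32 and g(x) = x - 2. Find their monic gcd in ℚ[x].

1

Apply the Euclidean algorithm:
  -2x^2 + 32 = (-2x - 4)(x - 2) + (24)
  x - 2 = ((1/24)x - 1/12)(24) + (0)
The last nonzero remainder is the constant 24, so the polynomials are coprime and gcd = 1.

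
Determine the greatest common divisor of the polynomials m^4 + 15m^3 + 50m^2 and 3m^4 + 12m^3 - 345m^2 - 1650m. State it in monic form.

m^3 + 15m^2 + 50m

Repeated division with remainder:
  m^4 + 15m^3 + 50m^2 = (1/3)(3m^4 + 12m^3 - 345m^2 - 1650m) + (11m^3 + 165m^2 + 550m)
  3m^4 + 12m^3 - 345m^2 - 1650m = ((3/11)m - 3)(11m^3 + 165m^2 + 550m) + (0)
Last nonzero remainder: 11m^3 + 165m^2 + 550m. Dividing through by 11 gives the monic gcd m^3 + 15m^2 + 50m.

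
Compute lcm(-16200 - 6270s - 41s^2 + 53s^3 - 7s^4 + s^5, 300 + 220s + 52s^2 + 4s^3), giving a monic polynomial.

-81000 - 47550s - 6475s^2 + 224s^3 + 18s^4 - 2s^5 + s^6

Repeated division with remainder:
  s^5 - 7s^4 + 53s^3 - 41s^2 - 6270s - 16200 = ((1/4)s^2 - 5s + 129/2)(4s^3 + 52s^2 + 220s + 300) + (-2370s^2 - 18960s - 35550)
  4s^3 + 52s^2 + 220s + 300 = (-(2/1185)s - 2/237)(-2370s^2 - 18960s - 35550) + (0)
Last nonzero remainder: -2370s^2 - 18960s - 35550. Dividing through by -2370 gives the monic gcd s^2 + 8s + 15.
Then lcm(f, g) = f·g / gcd(f, g); expanding and making the result monic gives the answer.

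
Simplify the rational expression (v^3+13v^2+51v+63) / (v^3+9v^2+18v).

(v^2+10v+21)/(v^2+6v)

Apply the Euclidean algorithm:
  v^3+13v^2+51v+63 = (v^3+9v^2+18v) + (4v^2+33v+63)
  v^3+9v^2+18v = ((1/4)v+3/16)(4v^2+33v+63) + (-(63/16)v-189/16)
  4v^2+33v+63 = (-(64/63)v-16/3)(-(63/16)v-189/16) + (0)
Last nonzero remainder: -(63/16)v-189/16. Dividing through by -63/16 gives the monic gcd v+3.
Cancel v+3 from numerator and denominator to get the reduced form.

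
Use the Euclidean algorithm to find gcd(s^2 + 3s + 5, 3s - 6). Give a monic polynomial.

1

By polynomial division,
  s^2 + 3s + 5 = ((1/3)s + 5/3)(3s - 6) + (15)
  3s - 6 = ((1/5)s - 2/5)(15) + (0)
The last nonzero remainder is the constant 15, so the polynomials are coprime and gcd = 1.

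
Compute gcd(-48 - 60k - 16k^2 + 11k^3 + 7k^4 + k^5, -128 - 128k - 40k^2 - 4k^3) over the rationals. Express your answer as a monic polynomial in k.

8 + 6k + k^2

By polynomial division,
  k^5 + 7k^4 + 11k^3 - 16k^2 - 60k - 48 = (-(1/4)k^2 + (3/4)k - 9/4)(-4k^3 - 40k^2 - 128k - 128) + (-42k^2 - 252k - 336)
  -4k^3 - 40k^2 - 128k - 128 = ((2/21)k + 8/21)(-42k^2 - 252k - 336) + (0)
Last nonzero remainder: -42k^2 - 252k - 336. Dividing through by -42 gives the monic gcd k^2 + 6k + 8.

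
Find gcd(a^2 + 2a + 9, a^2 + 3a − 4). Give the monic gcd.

Repeated division with remainder:
  a^2 + 2a + 9 = (a^2 + 3a − 4) + (−a + 13)
  a^2 + 3a − 4 = (−a − 16)(−a + 13) + (204)
  −a + 13 = (−(1/204)a + 13/204)(204) + (0)
The last nonzero remainder is the constant 204, so the polynomials are coprime and gcd = 1.

1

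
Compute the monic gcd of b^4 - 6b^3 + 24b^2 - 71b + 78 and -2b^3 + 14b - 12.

b - 2

Euclidean algorithm in ℚ[b]:
  b^4 - 6b^3 + 24b^2 - 71b + 78 = (-(1/2)b + 3)(-2b^3 + 14b - 12) + (31b^2 - 119b + 114)
  -2b^3 + 14b - 12 = (-(2/31)b - 238/961)(31b^2 - 119b + 114) + (-(7800/961)b + 15600/961)
  31b^2 - 119b + 114 = (-(29791/7800)b + 18259/2600)(-(7800/961)b + 15600/961) + (0)
Last nonzero remainder: -(7800/961)b + 15600/961. Dividing through by -7800/961 gives the monic gcd b - 2.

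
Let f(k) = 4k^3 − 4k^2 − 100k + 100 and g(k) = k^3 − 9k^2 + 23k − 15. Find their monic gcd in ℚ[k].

k^2 − 6k + 5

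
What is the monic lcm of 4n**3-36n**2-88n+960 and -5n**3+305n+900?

n**5-14n**4-13n**3+674n**2-408n-8640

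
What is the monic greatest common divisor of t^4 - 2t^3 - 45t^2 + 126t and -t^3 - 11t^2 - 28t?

Repeated division with remainder:
  t^4 - 2t^3 - 45t^2 + 126t = (-t + 13)(-t^3 - 11t^2 - 28t) + (70t^2 + 490t)
  -t^3 - 11t^2 - 28t = (-(1/70)t - 2/35)(70t^2 + 490t) + (0)
Last nonzero remainder: 70t^2 + 490t. Dividing through by 70 gives the monic gcd t^2 + 7t.

t^2 + 7t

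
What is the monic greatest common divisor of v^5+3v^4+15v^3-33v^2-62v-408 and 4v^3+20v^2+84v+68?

Apply the Euclidean algorithm:
  v^5+3v^4+15v^3-33v^2-62v-408 = ((1/4)v^2-(1/2)v+1)(4v^3+20v^2+84v+68) + (-28v^2-112v-476)
  4v^3+20v^2+84v+68 = (-(1/7)v-1/7)(-28v^2-112v-476) + (0)
Last nonzero remainder: -28v^2-112v-476. Dividing through by -28 gives the monic gcd v^2+4v+17.

v^2+4v+17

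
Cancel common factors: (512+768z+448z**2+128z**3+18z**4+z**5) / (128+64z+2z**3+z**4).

Apply the Euclidean algorithm:
  z**5+18z**4+128z**3+448z**2+768z+512 = (z+16)(z**4+2z**3+64z+128) + (96z**3+384z**2-384z-1536)
  z**4+2z**3+64z+128 = ((1/96)z-1/48)(96z**3+384z**2-384z-1536) + (12z**2+72z+96)
  96z**3+384z**2-384z-1536 = (8z-16)(12z**2+72z+96) + (0)
Last nonzero remainder: 12z**2+72z+96. Dividing through by 12 gives the monic gcd z**2+6z+8.
Cancel z**2+6z+8 from numerator and denominator to get the reduced form.

(64+48z+12z**2+z**3)/(16-4z+z**2)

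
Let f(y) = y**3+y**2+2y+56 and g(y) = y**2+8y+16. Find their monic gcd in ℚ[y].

Apply the Euclidean algorithm:
  y**3+y**2+2y+56 = (y-7)(y**2+8y+16) + (42y+168)
  y**2+8y+16 = ((1/42)y+2/21)(42y+168) + (0)
Last nonzero remainder: 42y+168. Dividing through by 42 gives the monic gcd y+4.

y+4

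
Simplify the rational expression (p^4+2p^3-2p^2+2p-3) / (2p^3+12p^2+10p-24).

Euclidean algorithm in ℚ[p]:
  p^4+2p^3-2p^2+2p-3 = ((1/2)p-2)(2p^3+12p^2+10p-24) + (17p^2+34p-51)
  2p^3+12p^2+10p-24 = ((2/17)p+8/17)(17p^2+34p-51) + (0)
Last nonzero remainder: 17p^2+34p-51. Dividing through by 17 gives the monic gcd p^2+2p-3.
Cancel p^2+2p-3 from numerator and denominator to get the reduced form.

(p^2+1)/(2p+8)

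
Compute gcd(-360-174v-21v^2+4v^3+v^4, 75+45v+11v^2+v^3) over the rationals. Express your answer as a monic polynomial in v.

15+6v+v^2

Apply the Euclidean algorithm:
  v^4+4v^3-21v^2-174v-360 = (v-7)(v^3+11v^2+45v+75) + (11v^2+66v+165)
  v^3+11v^2+45v+75 = ((1/11)v+5/11)(11v^2+66v+165) + (0)
Last nonzero remainder: 11v^2+66v+165. Dividing through by 11 gives the monic gcd v^2+6v+15.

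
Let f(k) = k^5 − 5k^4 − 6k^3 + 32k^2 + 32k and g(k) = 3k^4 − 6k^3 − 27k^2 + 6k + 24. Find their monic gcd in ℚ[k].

k^3 − k^2 − 10k − 8

By polynomial division,
  k^5 − 5k^4 − 6k^3 + 32k^2 + 32k = ((1/3)k − 1)(3k^4 − 6k^3 − 27k^2 + 6k + 24) + (−3k^3 + 3k^2 + 30k + 24)
  3k^4 − 6k^3 − 27k^2 + 6k + 24 = (−k + 1)(−3k^3 + 3k^2 + 30k + 24) + (0)
Last nonzero remainder: −3k^3 + 3k^2 + 30k + 24. Dividing through by −3 gives the monic gcd k^3 − k^2 − 10k − 8.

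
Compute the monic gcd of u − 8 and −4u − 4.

Apply the Euclidean algorithm:
  u − 8 = (−1/4)(−4u − 4) + (−9)
  −4u − 4 = ((4/9)u + 4/9)(−9) + (0)
The last nonzero remainder is the constant −9, so the polynomials are coprime and gcd = 1.

1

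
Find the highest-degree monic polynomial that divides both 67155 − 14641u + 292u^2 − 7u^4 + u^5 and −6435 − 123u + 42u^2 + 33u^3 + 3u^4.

−55 + 6u + u^2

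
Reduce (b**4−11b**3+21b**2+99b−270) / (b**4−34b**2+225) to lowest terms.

(b−6)/(b+5)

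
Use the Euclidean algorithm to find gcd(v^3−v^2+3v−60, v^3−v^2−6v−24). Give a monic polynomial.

Apply the Euclidean algorithm:
  v^3−v^2+3v−60 = (v^3−v^2−6v−24) + (9v−36)
  v^3−v^2−6v−24 = ((1/9)v^2+(1/3)v+2/3)(9v−36) + (0)
Last nonzero remainder: 9v−36. Dividing through by 9 gives the monic gcd v−4.

v−4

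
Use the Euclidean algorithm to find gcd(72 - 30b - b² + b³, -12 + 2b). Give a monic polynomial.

1

Repeated division with remainder:
  b³ - b² - 30b + 72 = ((1/2)b² + (5/2)b)(2b - 12) + (72)
  2b - 12 = ((1/36)b - 1/6)(72) + (0)
The last nonzero remainder is the constant 72, so the polynomials are coprime and gcd = 1.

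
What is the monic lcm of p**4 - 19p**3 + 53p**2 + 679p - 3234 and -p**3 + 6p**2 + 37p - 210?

Apply the Euclidean algorithm:
  p**4 - 19p**3 + 53p**2 + 679p - 3234 = (-p + 13)(-p**3 + 6p**2 + 37p - 210) + (12p**2 - 12p - 504)
  -p**3 + 6p**2 + 37p - 210 = (-(1/12)p + 5/12)(12p**2 - 12p - 504) + (0)
Last nonzero remainder: 12p**2 - 12p - 504. Dividing through by 12 gives the monic gcd p**2 - p - 42.
Then lcm(f, g) = f·g / gcd(f, g); expanding and making the result monic gives the answer.

p**5 - 24p**4 + 148p**3 + 414p**2 - 6629p + 16170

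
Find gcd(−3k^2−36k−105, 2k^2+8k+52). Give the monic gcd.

Apply the Euclidean algorithm:
  −3k^2−36k−105 = (−3/2)(2k^2+8k+52) + (−24k−27)
  2k^2+8k+52 = (−(1/12)k−23/96)(−24k−27) + (1457/32)
  −24k−27 = (−(768/1457)k−864/1457)(1457/32) + (0)
The last nonzero remainder is the constant 1457/32, so the polynomials are coprime and gcd = 1.

1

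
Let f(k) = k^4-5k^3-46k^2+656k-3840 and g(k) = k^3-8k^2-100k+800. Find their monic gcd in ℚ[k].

k^2+2k-80

By polynomial division,
  k^4-5k^3-46k^2+656k-3840 = (k+3)(k^3-8k^2-100k+800) + (78k^2+156k-6240)
  k^3-8k^2-100k+800 = ((1/78)k-5/39)(78k^2+156k-6240) + (0)
Last nonzero remainder: 78k^2+156k-6240. Dividing through by 78 gives the monic gcd k^2+2k-80.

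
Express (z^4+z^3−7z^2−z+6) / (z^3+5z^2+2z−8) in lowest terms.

Apply the Euclidean algorithm:
  z^4+z^3−7z^2−z+6 = (z−4)(z^3+5z^2+2z−8) + (11z^2+15z−26)
  z^3+5z^2+2z−8 = ((1/11)z+40/121)(11z^2+15z−26) + (−(72/121)z+72/121)
  11z^2+15z−26 = (−(1331/72)z−1573/36)(−(72/121)z+72/121) + (0)
Last nonzero remainder: −(72/121)z+72/121. Dividing through by −72/121 gives the monic gcd z−1.
Cancel z−1 from numerator and denominator to get the reduced form.

(z^3+2z^2−5z−6)/(z^2+6z+8)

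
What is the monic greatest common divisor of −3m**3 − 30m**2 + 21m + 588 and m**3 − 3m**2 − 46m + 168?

Euclidean algorithm in ℚ[m]:
  −3m**3 − 30m**2 + 21m + 588 = (−3)(m**3 − 3m**2 − 46m + 168) + (−39m**2 − 117m + 1092)
  m**3 − 3m**2 − 46m + 168 = (−(1/39)m + 2/13)(−39m**2 − 117m + 1092) + (0)
Last nonzero remainder: −39m**2 − 117m + 1092. Dividing through by −39 gives the monic gcd m**2 + 3m − 28.

m**2 + 3m − 28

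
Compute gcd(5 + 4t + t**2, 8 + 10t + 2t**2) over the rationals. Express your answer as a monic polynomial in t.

1

Repeated division with remainder:
  t**2 + 4t + 5 = (1/2)(2t**2 + 10t + 8) + (-t + 1)
  2t**2 + 10t + 8 = (-2t - 12)(-t + 1) + (20)
  -t + 1 = (-(1/20)t + 1/20)(20) + (0)
The last nonzero remainder is the constant 20, so the polynomials are coprime and gcd = 1.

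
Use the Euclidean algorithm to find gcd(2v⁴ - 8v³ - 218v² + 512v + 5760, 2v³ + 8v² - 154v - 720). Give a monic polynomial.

Euclidean algorithm in ℚ[v]:
  2v⁴ - 8v³ - 218v² + 512v + 5760 = (v - 8)(2v³ + 8v² - 154v - 720) + (0)
Last nonzero remainder: 2v³ + 8v² - 154v - 720. Dividing through by 2 gives the monic gcd v³ + 4v² - 77v - 360.

v³ + 4v² - 77v - 360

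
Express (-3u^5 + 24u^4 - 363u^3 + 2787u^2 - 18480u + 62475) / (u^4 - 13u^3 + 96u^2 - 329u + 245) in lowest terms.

By polynomial division,
  -3u^5 + 24u^4 - 363u^3 + 2787u^2 - 18480u + 62475 = (-3u - 15)(u^4 - 13u^3 + 96u^2 - 329u + 245) + (-270u^3 + 3240u^2 - 22680u + 66150)
  u^4 - 13u^3 + 96u^2 - 329u + 245 = (-(1/270)u + 1/270)(-270u^3 + 3240u^2 - 22680u + 66150) + (0)
Last nonzero remainder: -270u^3 + 3240u^2 - 22680u + 66150. Dividing through by -270 gives the monic gcd u^3 - 12u^2 + 84u - 245.
Cancel u^3 - 12u^2 + 84u - 245 from numerator and denominator to get the reduced form.

(-3u^2 - 12u - 255)/(u - 1)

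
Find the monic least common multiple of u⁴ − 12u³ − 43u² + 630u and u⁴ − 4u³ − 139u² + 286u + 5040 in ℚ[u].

Apply the Euclidean algorithm:
  u⁴ − 12u³ − 43u² + 630u = (u⁴ − 4u³ − 139u² + 286u + 5040) + (−8u³ + 96u² + 344u − 5040)
  u⁴ − 4u³ − 139u² + 286u + 5040 = (−(1/8)u − 1)(−8u³ + 96u² + 344u − 5040) + (0)
Last nonzero remainder: −8u³ + 96u² + 344u − 5040. Dividing through by −8 gives the monic gcd u³ − 12u² − 43u + 630.
Then lcm(f, g) = f·g / gcd(f, g); expanding and making the result monic gives the answer.

u⁵ − 4u⁴ − 139u³ + 286u² + 5040u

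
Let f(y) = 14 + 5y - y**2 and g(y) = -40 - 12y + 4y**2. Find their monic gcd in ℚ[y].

By polynomial division,
  -y**2 + 5y + 14 = (-1/4)(4y**2 - 12y - 40) + (2y + 4)
  4y**2 - 12y - 40 = (2y - 10)(2y + 4) + (0)
Last nonzero remainder: 2y + 4. Dividing through by 2 gives the monic gcd y + 2.

2 + y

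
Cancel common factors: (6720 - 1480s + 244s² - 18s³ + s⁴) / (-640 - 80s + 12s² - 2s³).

(-84 + 8s - s²)/(8 + 2s)

Repeated division with remainder:
  s⁴ - 18s³ + 244s² - 1480s + 6720 = (-(1/2)s + 6)(-2s³ + 12s² - 80s - 640) + (132s² - 1320s + 10560)
  -2s³ + 12s² - 80s - 640 = (-(1/66)s - 2/33)(132s² - 1320s + 10560) + (0)
Last nonzero remainder: 132s² - 1320s + 10560. Dividing through by 132 gives the monic gcd s² - 10s + 80.
Cancel s² - 10s + 80 from numerator and denominator to get the reduced form.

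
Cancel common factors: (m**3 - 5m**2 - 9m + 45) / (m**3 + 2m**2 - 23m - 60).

Repeated division with remainder:
  m**3 - 5m**2 - 9m + 45 = (m**3 + 2m**2 - 23m - 60) + (-7m**2 + 14m + 105)
  m**3 + 2m**2 - 23m - 60 = (-(1/7)m - 4/7)(-7m**2 + 14m + 105) + (0)
Last nonzero remainder: -7m**2 + 14m + 105. Dividing through by -7 gives the monic gcd m**2 - 2m - 15.
Cancel m**2 - 2m - 15 from numerator and denominator to get the reduced form.

(m - 3)/(m + 4)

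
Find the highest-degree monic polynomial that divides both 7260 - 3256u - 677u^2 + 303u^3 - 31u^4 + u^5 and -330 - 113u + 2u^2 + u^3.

-33 - 8u + u^2

By polynomial division,
  u^5 - 31u^4 + 303u^3 - 677u^2 - 3256u + 7260 = (u^2 - 33u + 482)(u^3 + 2u^2 - 113u - 330) + (-5040u^2 + 40320u + 166320)
  u^3 + 2u^2 - 113u - 330 = (-(1/5040)u - 1/504)(-5040u^2 + 40320u + 166320) + (0)
Last nonzero remainder: -5040u^2 + 40320u + 166320. Dividing through by -5040 gives the monic gcd u^2 - 8u - 33.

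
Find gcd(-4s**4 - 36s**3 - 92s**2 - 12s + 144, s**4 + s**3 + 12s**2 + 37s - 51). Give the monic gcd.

s**2 + 2s - 3

By polynomial division,
  -4s**4 - 36s**3 - 92s**2 - 12s + 144 = (-4)(s**4 + s**3 + 12s**2 + 37s - 51) + (-32s**3 - 44s**2 + 136s - 60)
  s**4 + s**3 + 12s**2 + 37s - 51 = (-(1/32)s + 3/256)(-32s**3 - 44s**2 + 136s - 60) + ((1073/64)s**2 + (1073/32)s - 3219/64)
  -32s**3 - 44s**2 + 136s - 60 = (-(2048/1073)s + 1280/1073)((1073/64)s**2 + (1073/32)s - 3219/64) + (0)
Last nonzero remainder: (1073/64)s**2 + (1073/32)s - 3219/64. Dividing through by 1073/64 gives the monic gcd s**2 + 2s - 3.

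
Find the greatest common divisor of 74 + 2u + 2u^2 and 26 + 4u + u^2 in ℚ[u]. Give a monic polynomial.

1

Euclidean algorithm in ℚ[u]:
  2u^2 + 2u + 74 = (2)(u^2 + 4u + 26) + (-6u + 22)
  u^2 + 4u + 26 = (-(1/6)u - 23/18)(-6u + 22) + (487/9)
  -6u + 22 = (-(54/487)u + 198/487)(487/9) + (0)
The last nonzero remainder is the constant 487/9, so the polynomials are coprime and gcd = 1.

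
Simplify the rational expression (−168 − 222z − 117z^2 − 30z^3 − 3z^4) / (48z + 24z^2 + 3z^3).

(−14 − 15z − 6z^2 − z^3)/(4z + z^2)

Euclidean algorithm in ℚ[z]:
  −3z^4 − 30z^3 − 117z^2 − 222z − 168 = (−z − 2)(3z^3 + 24z^2 + 48z) + (−21z^2 − 126z − 168)
  3z^3 + 24z^2 + 48z = (−(1/7)z − 2/7)(−21z^2 − 126z − 168) + (−12z − 48)
  −21z^2 − 126z − 168 = ((7/4)z + 7/2)(−12z − 48) + (0)
Last nonzero remainder: −12z − 48. Dividing through by −12 gives the monic gcd z + 4.
Cancel z + 4 from numerator and denominator to get the reduced form.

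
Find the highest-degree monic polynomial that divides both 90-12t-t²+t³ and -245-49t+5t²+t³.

Repeated division with remainder:
  t³-t²-12t+90 = (t³+5t²-49t-245) + (-6t²+37t+335)
  t³+5t²-49t-245 = (-(1/6)t-67/36)(-6t²+37t+335) + ((2725/36)t+13625/36)
  -6t²+37t+335 = (-(216/2725)t+2412/2725)((2725/36)t+13625/36) + (0)
Last nonzero remainder: (2725/36)t+13625/36. Dividing through by 2725/36 gives the monic gcd t+5.

5+t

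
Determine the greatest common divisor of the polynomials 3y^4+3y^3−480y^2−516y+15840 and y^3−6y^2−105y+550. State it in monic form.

y^2−y−110

Apply the Euclidean algorithm:
  3y^4+3y^3−480y^2−516y+15840 = (3y+21)(y^3−6y^2−105y+550) + (−39y^2+39y+4290)
  y^3−6y^2−105y+550 = (−(1/39)y+5/39)(−39y^2+39y+4290) + (0)
Last nonzero remainder: −39y^2+39y+4290. Dividing through by −39 gives the monic gcd y^2−y−110.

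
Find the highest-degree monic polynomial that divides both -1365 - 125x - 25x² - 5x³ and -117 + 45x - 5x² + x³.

By polynomial division,
  -5x³ - 25x² - 125x - 1365 = (-5)(x³ - 5x² + 45x - 117) + (-50x² + 100x - 1950)
  x³ - 5x² + 45x - 117 = (-(1/50)x + 3/50)(-50x² + 100x - 1950) + (0)
Last nonzero remainder: -50x² + 100x - 1950. Dividing through by -50 gives the monic gcd x² - 2x + 39.

39 - 2x + x²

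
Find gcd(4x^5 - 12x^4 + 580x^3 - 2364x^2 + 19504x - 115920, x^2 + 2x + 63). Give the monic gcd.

Apply the Euclidean algorithm:
  4x^5 - 12x^4 + 580x^3 - 2364x^2 + 19504x - 115920 = (4x^3 - 20x^2 + 368x - 1840)(x^2 + 2x + 63) + (0)
The last nonzero remainder x^2 + 2x + 63 is already monic.

x^2 + 2x + 63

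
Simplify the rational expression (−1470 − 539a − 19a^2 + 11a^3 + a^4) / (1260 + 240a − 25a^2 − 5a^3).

(−35 − 12a − a^2)/(30 + 5a)

By polynomial division,
  a^4 + 11a^3 − 19a^2 − 539a − 1470 = (−(1/5)a − 6/5)(−5a^3 − 25a^2 + 240a + 1260) + (−a^2 + a + 42)
  −5a^3 − 25a^2 + 240a + 1260 = (5a + 30)(−a^2 + a + 42) + (0)
Last nonzero remainder: −a^2 + a + 42. Dividing through by −1 gives the monic gcd a^2 − a − 42.
Cancel a^2 − a − 42 from numerator and denominator to get the reduced form.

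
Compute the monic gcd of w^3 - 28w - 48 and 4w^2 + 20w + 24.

w + 2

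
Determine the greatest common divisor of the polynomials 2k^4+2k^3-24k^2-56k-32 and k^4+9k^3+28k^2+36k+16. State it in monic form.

Repeated division with remainder:
  2k^4+2k^3-24k^2-56k-32 = (2)(k^4+9k^3+28k^2+36k+16) + (-16k^3-80k^2-128k-64)
  k^4+9k^3+28k^2+36k+16 = (-(1/16)k-1/4)(-16k^3-80k^2-128k-64) + (0)
Last nonzero remainder: -16k^3-80k^2-128k-64. Dividing through by -16 gives the monic gcd k^3+5k^2+8k+4.

k^3+5k^2+8k+4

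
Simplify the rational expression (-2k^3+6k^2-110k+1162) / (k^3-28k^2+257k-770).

Repeated division with remainder:
  -2k^3+6k^2-110k+1162 = (-2)(k^3-28k^2+257k-770) + (-50k^2+404k-378)
  k^3-28k^2+257k-770 = (-(1/50)k+249/625)(-50k^2+404k-378) + ((55304/625)k-387128/625)
  -50k^2+404k-378 = (-(15625/27652)k+16875/27652)((55304/625)k-387128/625) + (0)
Last nonzero remainder: (55304/625)k-387128/625. Dividing through by 55304/625 gives the monic gcd k-7.
Cancel k-7 from numerator and denominator to get the reduced form.

(-2k^2-8k-166)/(k^2-21k+110)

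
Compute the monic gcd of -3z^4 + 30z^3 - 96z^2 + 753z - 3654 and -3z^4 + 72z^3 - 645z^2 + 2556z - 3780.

z^2 - 13z + 42

Repeated division with remainder:
  -3z^4 + 30z^3 - 96z^2 + 753z - 3654 = (-3z^4 + 72z^3 - 645z^2 + 2556z - 3780) + (-42z^3 + 549z^2 - 1803z + 126)
  -3z^4 + 72z^3 - 645z^2 + 2556z - 3780 = ((1/14)z - 153/196)(-42z^3 + 549z^2 - 1803z + 126) + (-(17181/196)z^2 + (223353/196)z - 51543/14)
  -42z^3 + 549z^2 - 1803z + 126 = ((2744/5727)z - 196/5727)(-(17181/196)z^2 + (223353/196)z - 51543/14) + (0)
Last nonzero remainder: -(17181/196)z^2 + (223353/196)z - 51543/14. Dividing through by -17181/196 gives the monic gcd z^2 - 13z + 42.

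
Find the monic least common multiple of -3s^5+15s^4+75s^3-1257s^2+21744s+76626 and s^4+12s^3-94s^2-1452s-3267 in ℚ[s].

s^6+6s^5-80s^4+144s^3-2639s^2-105270s-280962

Apply the Euclidean algorithm:
  -3s^5+15s^4+75s^3-1257s^2+21744s+76626 = (-3s+51)(s^4+12s^3-94s^2-1452s-3267) + (-819s^3-819s^2+85995s+243243)
  s^4+12s^3-94s^2-1452s-3267 = (-(1/819)s-11/819)(-819s^3-819s^2+85995s+243243) + (0)
Last nonzero remainder: -819s^3-819s^2+85995s+243243. Dividing through by -819 gives the monic gcd s^3+s^2-105s-297.
Then lcm(f, g) = f·g / gcd(f, g); expanding and making the result monic gives the answer.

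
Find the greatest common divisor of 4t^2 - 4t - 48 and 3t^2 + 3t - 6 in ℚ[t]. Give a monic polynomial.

1

Repeated division with remainder:
  4t^2 - 4t - 48 = (4/3)(3t^2 + 3t - 6) + (-8t - 40)
  3t^2 + 3t - 6 = (-(3/8)t + 3/2)(-8t - 40) + (54)
  -8t - 40 = (-(4/27)t - 20/27)(54) + (0)
The last nonzero remainder is the constant 54, so the polynomials are coprime and gcd = 1.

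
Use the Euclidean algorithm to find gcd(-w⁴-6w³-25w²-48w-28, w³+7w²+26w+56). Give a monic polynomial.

By polynomial division,
  -w⁴-6w³-25w²-48w-28 = (-w+1)(w³+7w²+26w+56) + (-6w²-18w-84)
  w³+7w²+26w+56 = (-(1/6)w-2/3)(-6w²-18w-84) + (0)
Last nonzero remainder: -6w²-18w-84. Dividing through by -6 gives the monic gcd w²+3w+14.

w²+3w+14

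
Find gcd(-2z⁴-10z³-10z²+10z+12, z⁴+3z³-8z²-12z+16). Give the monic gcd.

Euclidean algorithm in ℚ[z]:
  -2z⁴-10z³-10z²+10z+12 = (-2)(z⁴+3z³-8z²-12z+16) + (-4z³-26z²-14z+44)
  z⁴+3z³-8z²-12z+16 = (-(1/4)z+7/8)(-4z³-26z²-14z+44) + ((45/4)z²+(45/4)z-45/2)
  -4z³-26z²-14z+44 = (-(16/45)z-88/45)((45/4)z²+(45/4)z-45/2) + (0)
Last nonzero remainder: (45/4)z²+(45/4)z-45/2. Dividing through by 45/4 gives the monic gcd z²+z-2.

z²+z-2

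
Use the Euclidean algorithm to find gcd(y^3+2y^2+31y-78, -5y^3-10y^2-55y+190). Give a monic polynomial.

Euclidean algorithm in ℚ[y]:
  y^3+2y^2+31y-78 = (-1/5)(-5y^3-10y^2-55y+190) + (20y-40)
  -5y^3-10y^2-55y+190 = (-(1/4)y^2-y-19/4)(20y-40) + (0)
Last nonzero remainder: 20y-40. Dividing through by 20 gives the monic gcd y-2.

y-2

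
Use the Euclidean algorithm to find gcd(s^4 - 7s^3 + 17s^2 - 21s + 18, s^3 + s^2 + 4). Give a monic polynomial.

Euclidean algorithm in ℚ[s]:
  s^4 - 7s^3 + 17s^2 - 21s + 18 = (s - 8)(s^3 + s^2 + 4) + (25s^2 - 25s + 50)
  s^3 + s^2 + 4 = ((1/25)s + 2/25)(25s^2 - 25s + 50) + (0)
Last nonzero remainder: 25s^2 - 25s + 50. Dividing through by 25 gives the monic gcd s^2 - s + 2.

s^2 - s + 2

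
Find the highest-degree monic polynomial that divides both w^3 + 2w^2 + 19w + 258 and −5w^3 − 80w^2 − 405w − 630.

w + 6

Repeated division with remainder:
  w^3 + 2w^2 + 19w + 258 = (−1/5)(−5w^3 − 80w^2 − 405w − 630) + (−14w^2 − 62w + 132)
  −5w^3 − 80w^2 − 405w − 630 = ((5/14)w + 405/98)(−14w^2 − 62w + 132) + (−(9600/49)w − 57600/49)
  −14w^2 − 62w + 132 = ((343/4800)w − 539/4800)(−(9600/49)w − 57600/49) + (0)
Last nonzero remainder: −(9600/49)w − 57600/49. Dividing through by −9600/49 gives the monic gcd w + 6.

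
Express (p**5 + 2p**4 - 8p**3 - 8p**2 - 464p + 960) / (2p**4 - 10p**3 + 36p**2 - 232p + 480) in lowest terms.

(p**2 + 4p - 12)/(2p - 6)

Repeated division with remainder:
  p**5 + 2p**4 - 8p**3 - 8p**2 - 464p + 960 = ((1/2)p + 7/2)(2p**4 - 10p**3 + 36p**2 - 232p + 480) + (9p**3 - 18p**2 + 108p - 720)
  2p**4 - 10p**3 + 36p**2 - 232p + 480 = ((2/9)p - 2/3)(9p**3 - 18p**2 + 108p - 720) + (0)
Last nonzero remainder: 9p**3 - 18p**2 + 108p - 720. Dividing through by 9 gives the monic gcd p**3 - 2p**2 + 12p - 80.
Cancel p**3 - 2p**2 + 12p - 80 from numerator and denominator to get the reduced form.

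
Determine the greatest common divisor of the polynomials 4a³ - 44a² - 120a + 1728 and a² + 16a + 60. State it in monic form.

By polynomial division,
  4a³ - 44a² - 120a + 1728 = (4a - 108)(a² + 16a + 60) + (1368a + 8208)
  a² + 16a + 60 = ((1/1368)a + 5/684)(1368a + 8208) + (0)
Last nonzero remainder: 1368a + 8208. Dividing through by 1368 gives the monic gcd a + 6.

a + 6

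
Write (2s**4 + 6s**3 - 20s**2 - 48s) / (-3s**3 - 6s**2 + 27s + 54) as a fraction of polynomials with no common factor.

(-2s**2 - 8s)/(3s + 9)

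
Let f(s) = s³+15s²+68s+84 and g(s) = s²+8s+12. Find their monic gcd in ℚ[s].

Apply the Euclidean algorithm:
  s³+15s²+68s+84 = (s+7)(s²+8s+12) + (0)
The last nonzero remainder s²+8s+12 is already monic.

s²+8s+12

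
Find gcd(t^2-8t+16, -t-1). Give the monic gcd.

1

Apply the Euclidean algorithm:
  t^2-8t+16 = (-t+9)(-t-1) + (25)
  -t-1 = (-(1/25)t-1/25)(25) + (0)
The last nonzero remainder is the constant 25, so the polynomials are coprime and gcd = 1.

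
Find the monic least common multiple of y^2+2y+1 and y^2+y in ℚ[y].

y^3+2y^2+y

Euclidean algorithm in ℚ[y]:
  y^2+2y+1 = (y^2+y) + (y+1)
  y^2+y = (y)(y+1) + (0)
The last nonzero remainder y+1 is already monic.
Then lcm(f, g) = f·g / gcd(f, g); expanding and making the result monic gives the answer.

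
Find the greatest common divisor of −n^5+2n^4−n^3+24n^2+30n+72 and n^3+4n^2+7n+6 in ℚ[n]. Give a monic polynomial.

n^2+2n+3

Repeated division with remainder:
  −n^5+2n^4−n^3+24n^2+30n+72 = (−n^2+6n−18)(n^3+4n^2+7n+6) + (60n^2+120n+180)
  n^3+4n^2+7n+6 = ((1/60)n+1/30)(60n^2+120n+180) + (0)
Last nonzero remainder: 60n^2+120n+180. Dividing through by 60 gives the monic gcd n^2+2n+3.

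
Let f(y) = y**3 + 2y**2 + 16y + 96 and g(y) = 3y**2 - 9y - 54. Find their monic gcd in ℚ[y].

1

By polynomial division,
  y**3 + 2y**2 + 16y + 96 = ((1/3)y + 5/3)(3y**2 - 9y - 54) + (49y + 186)
  3y**2 - 9y - 54 = ((3/49)y - 999/2401)(49y + 186) + (56160/2401)
  49y + 186 = ((117649/56160)y + 74431/9360)(56160/2401) + (0)
The last nonzero remainder is the constant 56160/2401, so the polynomials are coprime and gcd = 1.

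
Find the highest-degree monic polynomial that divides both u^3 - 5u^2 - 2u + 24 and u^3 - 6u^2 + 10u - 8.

u - 4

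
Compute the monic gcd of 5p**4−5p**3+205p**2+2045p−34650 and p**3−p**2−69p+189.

Apply the Euclidean algorithm:
  5p**4−5p**3+205p**2+2045p−34650 = (5p)(p**3−p**2−69p+189) + (550p**2+1100p−34650)
  p**3−p**2−69p+189 = ((1/550)p−3/550)(550p**2+1100p−34650) + (0)
Last nonzero remainder: 550p**2+1100p−34650. Dividing through by 550 gives the monic gcd p**2+2p−63.

p**2+2p−63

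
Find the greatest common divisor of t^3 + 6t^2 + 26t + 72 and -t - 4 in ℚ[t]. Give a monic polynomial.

t + 4

By polynomial division,
  t^3 + 6t^2 + 26t + 72 = (-t^2 - 2t - 18)(-t - 4) + (0)
Last nonzero remainder: -t - 4. Dividing through by -1 gives the monic gcd t + 4.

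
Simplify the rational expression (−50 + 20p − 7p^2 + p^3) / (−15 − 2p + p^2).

(10 − 2p + p^2)/(3 + p)

Euclidean algorithm in ℚ[p]:
  p^3 − 7p^2 + 20p − 50 = (p − 5)(p^2 − 2p − 15) + (25p − 125)
  p^2 − 2p − 15 = ((1/25)p + 3/25)(25p − 125) + (0)
Last nonzero remainder: 25p − 125. Dividing through by 25 gives the monic gcd p − 5.
Cancel p − 5 from numerator and denominator to get the reduced form.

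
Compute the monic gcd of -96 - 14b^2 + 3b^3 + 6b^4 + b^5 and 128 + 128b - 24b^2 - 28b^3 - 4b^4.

By polynomial division,
  b^5 + 6b^4 + 3b^3 - 14b^2 - 96 = (-(1/4)b + 1/4)(-4b^4 - 28b^3 - 24b^2 + 128b + 128) + (4b^3 + 24b^2 - 128)
  -4b^4 - 28b^3 - 24b^2 + 128b + 128 = (-b - 1)(4b^3 + 24b^2 - 128) + (0)
Last nonzero remainder: 4b^3 + 24b^2 - 128. Dividing through by 4 gives the monic gcd b^3 + 6b^2 - 32.

-32 + 6b^2 + b^3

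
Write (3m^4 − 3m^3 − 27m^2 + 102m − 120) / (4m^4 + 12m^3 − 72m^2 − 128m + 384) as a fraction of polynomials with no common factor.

By polynomial division,
  3m^4 − 3m^3 − 27m^2 + 102m − 120 = (3/4)(4m^4 + 12m^3 − 72m^2 − 128m + 384) + (−12m^3 + 27m^2 + 198m − 408)
  4m^4 + 12m^3 − 72m^2 − 128m + 384 = (−(1/3)m − 7/4)(−12m^3 + 27m^2 + 198m − 408) + ((165/4)m^2 + (165/2)m − 330)
  −12m^3 + 27m^2 + 198m − 408 = (−(16/55)m + 68/55)((165/4)m^2 + (165/2)m − 330) + (0)
Last nonzero remainder: (165/4)m^2 + (165/2)m − 330. Dividing through by 165/4 gives the monic gcd m^2 + 2m − 8.
Cancel m^2 + 2m − 8 from numerator and denominator to get the reduced form.

(3m^2 − 9m + 15)/(4m^2 + 4m − 48)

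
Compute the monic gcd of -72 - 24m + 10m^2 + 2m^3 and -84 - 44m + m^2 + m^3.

Repeated division with remainder:
  2m^3 + 10m^2 - 24m - 72 = (2)(m^3 + m^2 - 44m - 84) + (8m^2 + 64m + 96)
  m^3 + m^2 - 44m - 84 = ((1/8)m - 7/8)(8m^2 + 64m + 96) + (0)
Last nonzero remainder: 8m^2 + 64m + 96. Dividing through by 8 gives the monic gcd m^2 + 8m + 12.

12 + 8m + m^2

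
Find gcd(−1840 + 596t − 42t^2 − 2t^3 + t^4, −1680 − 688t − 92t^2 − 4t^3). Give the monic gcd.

Repeated division with remainder:
  t^4 − 2t^3 − 42t^2 + 596t − 1840 = (−(1/4)t + 25/4)(−4t^3 − 92t^2 − 688t − 1680) + (361t^2 + 4476t + 8660)
  −4t^3 − 92t^2 − 688t − 1680 = (−(4/361)t − 15308/130321)(361t^2 + 4476t + 8660) + (−(8637200/130321)t − 86372000/130321)
  361t^2 + 4476t + 8660 = (−(47045881/8637200)t − 56428993/4318600)(−(8637200/130321)t − 86372000/130321) + (0)
Last nonzero remainder: −(8637200/130321)t − 86372000/130321. Dividing through by −8637200/130321 gives the monic gcd t + 10.

10 + t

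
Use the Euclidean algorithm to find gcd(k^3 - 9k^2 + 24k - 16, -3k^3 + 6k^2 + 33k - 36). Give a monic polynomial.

k^2 - 5k + 4

Euclidean algorithm in ℚ[k]:
  k^3 - 9k^2 + 24k - 16 = (-1/3)(-3k^3 + 6k^2 + 33k - 36) + (-7k^2 + 35k - 28)
  -3k^3 + 6k^2 + 33k - 36 = ((3/7)k + 9/7)(-7k^2 + 35k - 28) + (0)
Last nonzero remainder: -7k^2 + 35k - 28. Dividing through by -7 gives the monic gcd k^2 - 5k + 4.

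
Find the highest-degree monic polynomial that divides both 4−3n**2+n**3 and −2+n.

Euclidean algorithm in ℚ[n]:
  n**3−3n**2+4 = (n**2−n−2)(n−2) + (0)
The last nonzero remainder n−2 is already monic.

−2+n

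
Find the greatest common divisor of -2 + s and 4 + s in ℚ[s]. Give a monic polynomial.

1

Repeated division with remainder:
  s - 2 = (s + 4) + (-6)
  s + 4 = (-(1/6)s - 2/3)(-6) + (0)
The last nonzero remainder is the constant -6, so the polynomials are coprime and gcd = 1.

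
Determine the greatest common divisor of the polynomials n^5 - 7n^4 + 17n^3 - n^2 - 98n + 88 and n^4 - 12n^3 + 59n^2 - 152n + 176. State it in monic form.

n^3 - 8n^2 + 27n - 44

Repeated division with remainder:
  n^5 - 7n^4 + 17n^3 - n^2 - 98n + 88 = (n + 5)(n^4 - 12n^3 + 59n^2 - 152n + 176) + (18n^3 - 144n^2 + 486n - 792)
  n^4 - 12n^3 + 59n^2 - 152n + 176 = ((1/18)n - 2/9)(18n^3 - 144n^2 + 486n - 792) + (0)
Last nonzero remainder: 18n^3 - 144n^2 + 486n - 792. Dividing through by 18 gives the monic gcd n^3 - 8n^2 + 27n - 44.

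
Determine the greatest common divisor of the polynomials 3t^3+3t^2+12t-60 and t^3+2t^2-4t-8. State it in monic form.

t-2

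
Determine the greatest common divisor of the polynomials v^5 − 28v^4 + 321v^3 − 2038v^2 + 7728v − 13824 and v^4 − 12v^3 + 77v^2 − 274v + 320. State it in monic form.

v^2 − 5v + 32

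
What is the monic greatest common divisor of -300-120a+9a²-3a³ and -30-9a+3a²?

2+a

Euclidean algorithm in ℚ[a]:
  -3a³+9a²-120a-300 = (-a)(3a²-9a-30) + (-150a-300)
  3a²-9a-30 = (-(1/50)a+1/10)(-150a-300) + (0)
Last nonzero remainder: -150a-300. Dividing through by -150 gives the monic gcd a+2.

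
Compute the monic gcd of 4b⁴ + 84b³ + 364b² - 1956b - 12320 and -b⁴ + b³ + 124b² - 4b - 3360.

b² + 15b + 56

Repeated division with remainder:
  4b⁴ + 84b³ + 364b² - 1956b - 12320 = (-4)(-b⁴ + b³ + 124b² - 4b - 3360) + (88b³ + 860b² - 1972b - 25760)
  -b⁴ + b³ + 124b² - 4b - 3360 = (-(1/88)b + 237/1936)(88b³ + 860b² - 1972b - 25760) + (-(1785/484)b² - (26775/484)b - 24990/121)
  88b³ + 860b² - 1972b - 25760 = (-(42592/1785)b + 44528/357)(-(1785/484)b² - (26775/484)b - 24990/121) + (0)
Last nonzero remainder: -(1785/484)b² - (26775/484)b - 24990/121. Dividing through by -1785/484 gives the monic gcd b² + 15b + 56.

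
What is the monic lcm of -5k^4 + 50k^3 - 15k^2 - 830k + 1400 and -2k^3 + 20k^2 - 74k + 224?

k^6 - 13k^5 + 49k^4 - 3k^3 - 730k^2 + 3496k - 4480

Apply the Euclidean algorithm:
  -5k^4 + 50k^3 - 15k^2 - 830k + 1400 = ((5/2)k)(-2k^3 + 20k^2 - 74k + 224) + (170k^2 - 1390k + 1400)
  -2k^3 + 20k^2 - 74k + 224 = (-(1/85)k + 31/1445)(170k^2 - 1390k + 1400) + (-(8008/289)k + 56056/289)
  170k^2 - 1390k + 1400 = (-(24565/4004)k + 7225/1001)(-(8008/289)k + 56056/289) + (0)
Last nonzero remainder: -(8008/289)k + 56056/289. Dividing through by -8008/289 gives the monic gcd k - 7.
Then lcm(f, g) = f·g / gcd(f, g); expanding and making the result monic gives the answer.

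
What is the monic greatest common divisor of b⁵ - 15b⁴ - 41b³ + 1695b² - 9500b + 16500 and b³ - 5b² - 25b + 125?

b² - 10b + 25

Euclidean algorithm in ℚ[b]:
  b⁵ - 15b⁴ - 41b³ + 1695b² - 9500b + 16500 = (b² - 10b - 66)(b³ - 5b² - 25b + 125) + (990b² - 9900b + 24750)
  b³ - 5b² - 25b + 125 = ((1/990)b + 1/198)(990b² - 9900b + 24750) + (0)
Last nonzero remainder: 990b² - 9900b + 24750. Dividing through by 990 gives the monic gcd b² - 10b + 25.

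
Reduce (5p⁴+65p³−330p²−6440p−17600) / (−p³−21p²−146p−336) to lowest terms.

(−5p³−25p²+530p+2200)/(p²+13p+42)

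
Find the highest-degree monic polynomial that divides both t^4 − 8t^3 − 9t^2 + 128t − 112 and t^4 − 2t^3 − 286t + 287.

t^2 − 8t + 7

Repeated division with remainder:
  t^4 − 8t^3 − 9t^2 + 128t − 112 = (t^4 − 2t^3 − 286t + 287) + (−6t^3 − 9t^2 + 414t − 399)
  t^4 − 2t^3 − 286t + 287 = (−(1/6)t + 7/12)(−6t^3 − 9t^2 + 414t − 399) + ((297/4)t^2 − 594t + 2079/4)
  −6t^3 − 9t^2 + 414t − 399 = (−(8/99)t − 76/99)((297/4)t^2 − 594t + 2079/4) + (0)
Last nonzero remainder: (297/4)t^2 − 594t + 2079/4. Dividing through by 297/4 gives the monic gcd t^2 − 8t + 7.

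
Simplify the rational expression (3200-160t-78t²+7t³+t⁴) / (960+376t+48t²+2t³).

(40-11t+t²)/(12+2t)

By polynomial division,
  t⁴+7t³-78t²-160t+3200 = ((1/2)t-17/2)(2t³+48t²+376t+960) + (142t²+2556t+11360)
  2t³+48t²+376t+960 = ((1/71)t+6/71)(142t²+2556t+11360) + (0)
Last nonzero remainder: 142t²+2556t+11360. Dividing through by 142 gives the monic gcd t²+18t+80.
Cancel t²+18t+80 from numerator and denominator to get the reduced form.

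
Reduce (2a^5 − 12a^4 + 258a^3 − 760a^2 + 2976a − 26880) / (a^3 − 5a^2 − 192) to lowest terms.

(2a^3 − 18a^2 + 264a − 1120)/(a − 8)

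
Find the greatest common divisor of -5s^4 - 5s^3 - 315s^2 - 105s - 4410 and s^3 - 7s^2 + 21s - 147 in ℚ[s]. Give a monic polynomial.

s^2 + 21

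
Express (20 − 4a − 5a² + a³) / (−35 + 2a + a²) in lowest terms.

(−4 + a²)/(7 + a)

Euclidean algorithm in ℚ[a]:
  a³ − 5a² − 4a + 20 = (a − 7)(a² + 2a − 35) + (45a − 225)
  a² + 2a − 35 = ((1/45)a + 7/45)(45a − 225) + (0)
Last nonzero remainder: 45a − 225. Dividing through by 45 gives the monic gcd a − 5.
Cancel a − 5 from numerator and denominator to get the reduced form.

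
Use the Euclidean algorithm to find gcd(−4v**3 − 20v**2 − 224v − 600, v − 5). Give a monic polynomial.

1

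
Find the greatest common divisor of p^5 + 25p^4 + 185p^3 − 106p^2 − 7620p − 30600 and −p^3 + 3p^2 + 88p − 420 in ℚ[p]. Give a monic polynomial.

p^2 + 4p − 60

Apply the Euclidean algorithm:
  p^5 + 25p^4 + 185p^3 − 106p^2 − 7620p − 30600 = (−p^2 − 28p − 357)(−p^3 + 3p^2 + 88p − 420) + (3009p^2 + 12036p − 180540)
  −p^3 + 3p^2 + 88p − 420 = (−(1/3009)p + 7/3009)(3009p^2 + 12036p − 180540) + (0)
Last nonzero remainder: 3009p^2 + 12036p − 180540. Dividing through by 3009 gives the monic gcd p^2 + 4p − 60.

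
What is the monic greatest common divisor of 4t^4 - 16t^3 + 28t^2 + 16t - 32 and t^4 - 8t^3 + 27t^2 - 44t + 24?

t^3 - 5t^2 + 12t - 8

Repeated division with remainder:
  4t^4 - 16t^3 + 28t^2 + 16t - 32 = (4)(t^4 - 8t^3 + 27t^2 - 44t + 24) + (16t^3 - 80t^2 + 192t - 128)
  t^4 - 8t^3 + 27t^2 - 44t + 24 = ((1/16)t - 3/16)(16t^3 - 80t^2 + 192t - 128) + (0)
Last nonzero remainder: 16t^3 - 80t^2 + 192t - 128. Dividing through by 16 gives the monic gcd t^3 - 5t^2 + 12t - 8.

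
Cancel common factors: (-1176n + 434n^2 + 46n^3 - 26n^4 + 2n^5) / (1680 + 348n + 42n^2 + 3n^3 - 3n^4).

(-42n + 20n^2 - 2n^3)/(60 + 6n + 3n^2)

Euclidean algorithm in ℚ[n]:
  2n^5 - 26n^4 + 46n^3 + 434n^2 - 1176n = (-(2/3)n + 8)(-3n^4 + 3n^3 + 42n^2 + 348n + 1680) + (50n^3 + 330n^2 - 2840n - 13440)
  -3n^4 + 3n^3 + 42n^2 + 348n + 1680 = (-(3/50)n + 57/125)(50n^3 + 330n^2 - 2840n - 13440) + (-(6972/25)n^2 + (20916/25)n + 195216/25)
  50n^3 + 330n^2 - 2840n - 13440 = (-(625/3486)n - 1000/581)(-(6972/25)n^2 + (20916/25)n + 195216/25) + (0)
Last nonzero remainder: -(6972/25)n^2 + (20916/25)n + 195216/25. Dividing through by -6972/25 gives the monic gcd n^2 - 3n - 28.
Cancel n^2 - 3n - 28 from numerator and denominator to get the reduced form.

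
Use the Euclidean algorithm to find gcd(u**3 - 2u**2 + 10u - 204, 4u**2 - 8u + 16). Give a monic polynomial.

Euclidean algorithm in ℚ[u]:
  u**3 - 2u**2 + 10u - 204 = ((1/4)u)(4u**2 - 8u + 16) + (6u - 204)
  4u**2 - 8u + 16 = ((2/3)u + 64/3)(6u - 204) + (4368)
  6u - 204 = ((1/728)u - 17/364)(4368) + (0)
The last nonzero remainder is the constant 4368, so the polynomials are coprime and gcd = 1.

1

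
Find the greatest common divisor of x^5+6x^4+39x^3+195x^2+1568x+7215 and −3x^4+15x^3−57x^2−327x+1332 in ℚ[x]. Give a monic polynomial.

x^2−6x+37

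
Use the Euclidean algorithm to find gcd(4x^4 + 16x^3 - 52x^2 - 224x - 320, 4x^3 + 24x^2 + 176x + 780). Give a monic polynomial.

By polynomial division,
  4x^4 + 16x^3 - 52x^2 - 224x - 320 = (x - 2)(4x^3 + 24x^2 + 176x + 780) + (-180x^2 - 652x + 1240)
  4x^3 + 24x^2 + 176x + 780 = (-(1/45)x - 107/2025)(-180x^2 - 652x + 1240) + ((342436/2025)x + 342436/405)
  -180x^2 - 652x + 1240 = (-(91125/85609)x + 125550/85609)((342436/2025)x + 342436/405) + (0)
Last nonzero remainder: (342436/2025)x + 342436/405. Dividing through by 342436/2025 gives the monic gcd x + 5.

x + 5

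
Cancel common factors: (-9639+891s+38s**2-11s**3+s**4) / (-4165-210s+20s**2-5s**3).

By polynomial division,
  s**4-11s**3+38s**2+891s-9639 = (-(1/5)s+7/5)(-5s**3+20s**2-210s-4165) + (-32s**2+352s-3808)
  -5s**3+20s**2-210s-4165 = ((5/32)s+35/32)(-32s**2+352s-3808) + (0)
Last nonzero remainder: -32s**2+352s-3808. Dividing through by -32 gives the monic gcd s**2-11s+119.
Cancel s**2-11s+119 from numerator and denominator to get the reduced form.

(81-s**2)/(35+5s)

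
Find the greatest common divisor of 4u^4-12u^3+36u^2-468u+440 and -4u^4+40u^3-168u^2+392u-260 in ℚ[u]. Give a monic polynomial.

Repeated division with remainder:
  4u^4-12u^3+36u^2-468u+440 = (-1)(-4u^4+40u^3-168u^2+392u-260) + (28u^3-132u^2-76u+180)
  -4u^4+40u^3-168u^2+392u-260 = (-(1/7)u+37/49)(28u^3-132u^2-76u+180) + (-(3880/49)u^2+(23280/49)u-19400/49)
  28u^3-132u^2-76u+180 = (-(343/970)u-441/970)(-(3880/49)u^2+(23280/49)u-19400/49) + (0)
Last nonzero remainder: -(3880/49)u^2+(23280/49)u-19400/49. Dividing through by -3880/49 gives the monic gcd u^2-6u+5.

u^2-6u+5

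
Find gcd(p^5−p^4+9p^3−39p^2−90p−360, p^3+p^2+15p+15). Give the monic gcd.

Apply the Euclidean algorithm:
  p^5−p^4+9p^3−39p^2−90p−360 = (p^2−2p−4)(p^3+p^2+15p+15) + (−20p^2−300)
  p^3+p^2+15p+15 = (−(1/20)p−1/20)(−20p^2−300) + (0)
Last nonzero remainder: −20p^2−300. Dividing through by −20 gives the monic gcd p^2+15.

p^2+15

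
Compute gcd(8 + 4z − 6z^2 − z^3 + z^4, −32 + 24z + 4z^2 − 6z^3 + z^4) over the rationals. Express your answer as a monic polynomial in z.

By polynomial division,
  z^4 − z^3 − 6z^2 + 4z + 8 = (z^4 − 6z^3 + 4z^2 + 24z − 32) + (5z^3 − 10z^2 − 20z + 40)
  z^4 − 6z^3 + 4z^2 + 24z − 32 = ((1/5)z − 4/5)(5z^3 − 10z^2 − 20z + 40) + (0)
Last nonzero remainder: 5z^3 − 10z^2 − 20z + 40. Dividing through by 5 gives the monic gcd z^3 − 2z^2 − 4z + 8.

8 − 4z − 2z^2 + z^3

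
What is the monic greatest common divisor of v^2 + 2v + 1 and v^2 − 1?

v + 1

Apply the Euclidean algorithm:
  v^2 + 2v + 1 = (v^2 − 1) + (2v + 2)
  v^2 − 1 = ((1/2)v − 1/2)(2v + 2) + (0)
Last nonzero remainder: 2v + 2. Dividing through by 2 gives the monic gcd v + 1.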